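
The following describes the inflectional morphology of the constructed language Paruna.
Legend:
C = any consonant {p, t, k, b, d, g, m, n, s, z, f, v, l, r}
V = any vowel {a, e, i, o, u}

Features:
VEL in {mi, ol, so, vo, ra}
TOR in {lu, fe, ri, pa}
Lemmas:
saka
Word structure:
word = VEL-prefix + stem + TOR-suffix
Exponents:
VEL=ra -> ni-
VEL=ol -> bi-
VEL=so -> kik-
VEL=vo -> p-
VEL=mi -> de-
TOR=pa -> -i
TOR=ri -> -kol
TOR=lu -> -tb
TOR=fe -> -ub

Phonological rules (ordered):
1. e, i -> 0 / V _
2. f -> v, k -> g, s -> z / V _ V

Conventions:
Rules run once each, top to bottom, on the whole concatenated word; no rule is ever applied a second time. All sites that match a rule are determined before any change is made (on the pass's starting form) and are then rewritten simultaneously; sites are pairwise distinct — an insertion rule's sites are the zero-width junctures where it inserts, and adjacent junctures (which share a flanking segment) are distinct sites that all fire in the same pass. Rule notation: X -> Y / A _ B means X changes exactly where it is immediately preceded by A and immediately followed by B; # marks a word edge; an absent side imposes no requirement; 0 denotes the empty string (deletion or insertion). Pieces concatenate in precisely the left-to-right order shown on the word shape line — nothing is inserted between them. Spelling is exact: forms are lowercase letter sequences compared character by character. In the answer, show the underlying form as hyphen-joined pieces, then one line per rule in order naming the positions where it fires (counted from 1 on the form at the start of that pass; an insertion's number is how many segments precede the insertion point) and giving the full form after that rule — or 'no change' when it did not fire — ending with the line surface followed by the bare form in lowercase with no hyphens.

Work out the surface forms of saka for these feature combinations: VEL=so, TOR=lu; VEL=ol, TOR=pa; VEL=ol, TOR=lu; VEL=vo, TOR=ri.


cell VEL=so, TOR=lu:
underlying: kik-saka-tb
1. e, i -> 0 / V _: no change
2. f -> v, k -> g, s -> z / V _ V: fires at position(s) 6: kiksagatb
surface: kiksagatb

cell VEL=ol, TOR=pa:
underlying: bi-saka-i
1. e, i -> 0 / V _: fires at position(s) 7: bisaka
2. f -> v, k -> g, s -> z / V _ V: fires at position(s) 3, 5: bizaga
surface: bizaga

cell VEL=ol, TOR=lu:
underlying: bi-saka-tb
1. e, i -> 0 / V _: no change
2. f -> v, k -> g, s -> z / V _ V: fires at position(s) 3, 5: bizagatb
surface: bizagatb

cell VEL=vo, TOR=ri:
underlying: p-saka-kol
1. e, i -> 0 / V _: no change
2. f -> v, k -> g, s -> z / V _ V: fires at position(s) 4, 6: psagagol
surface: psagagol


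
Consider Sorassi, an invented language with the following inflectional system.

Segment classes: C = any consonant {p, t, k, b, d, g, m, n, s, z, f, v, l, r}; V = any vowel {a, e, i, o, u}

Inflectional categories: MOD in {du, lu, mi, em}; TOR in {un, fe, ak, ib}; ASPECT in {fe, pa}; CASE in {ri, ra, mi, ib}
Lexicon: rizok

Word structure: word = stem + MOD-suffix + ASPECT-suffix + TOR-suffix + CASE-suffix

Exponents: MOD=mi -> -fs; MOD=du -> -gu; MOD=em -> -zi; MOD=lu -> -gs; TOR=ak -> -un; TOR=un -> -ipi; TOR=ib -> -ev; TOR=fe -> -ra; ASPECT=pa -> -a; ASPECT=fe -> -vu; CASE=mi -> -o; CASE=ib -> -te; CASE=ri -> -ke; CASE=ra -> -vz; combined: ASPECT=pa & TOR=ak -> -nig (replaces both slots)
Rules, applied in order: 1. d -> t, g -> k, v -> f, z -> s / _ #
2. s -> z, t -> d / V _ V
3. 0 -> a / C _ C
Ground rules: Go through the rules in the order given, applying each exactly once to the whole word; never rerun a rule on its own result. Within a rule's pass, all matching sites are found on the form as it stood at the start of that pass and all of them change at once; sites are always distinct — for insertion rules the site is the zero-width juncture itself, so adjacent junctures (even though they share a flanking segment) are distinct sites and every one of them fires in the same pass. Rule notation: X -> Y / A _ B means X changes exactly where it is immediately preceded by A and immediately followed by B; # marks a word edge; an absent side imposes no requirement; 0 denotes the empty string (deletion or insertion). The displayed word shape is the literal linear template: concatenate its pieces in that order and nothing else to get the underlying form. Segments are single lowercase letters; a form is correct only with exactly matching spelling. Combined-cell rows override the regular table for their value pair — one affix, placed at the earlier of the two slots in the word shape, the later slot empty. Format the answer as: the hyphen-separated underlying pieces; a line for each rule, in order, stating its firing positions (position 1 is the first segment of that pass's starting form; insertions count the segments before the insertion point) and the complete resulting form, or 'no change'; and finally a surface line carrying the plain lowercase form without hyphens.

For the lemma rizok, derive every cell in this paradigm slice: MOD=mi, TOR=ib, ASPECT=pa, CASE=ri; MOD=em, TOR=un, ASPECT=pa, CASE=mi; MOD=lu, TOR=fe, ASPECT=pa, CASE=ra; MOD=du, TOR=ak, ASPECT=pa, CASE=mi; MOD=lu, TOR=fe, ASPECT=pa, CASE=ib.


cell MOD=mi, TOR=ib, ASPECT=pa, CASE=ri:
underlying: rizok-fs-a-ev-ke
1. d -> t, g -> k, v -> f, z -> s / _ #: no change
2. s -> z, t -> d / V _ V: no change
3. 0 -> a / C _ C: inserts after position(s) 5, 6, 10: rizokafasaevake
surface: rizokafasaevake

cell MOD=em, TOR=un, ASPECT=pa, CASE=mi:
underlying: rizok-zi-a-ipi-o
1. d -> t, g -> k, v -> f, z -> s / _ #: no change
2. s -> z, t -> d / V _ V: no change
3. 0 -> a / C _ C: inserts after position(s) 5: rizokaziaipio
surface: rizokaziaipio

cell MOD=lu, TOR=fe, ASPECT=pa, CASE=ra:
underlying: rizok-gs-a-ra-vz
1. d -> t, g -> k, v -> f, z -> s / _ #: fires at position(s) 12: rizokgsaravs
2. s -> z, t -> d / V _ V: no change
3. 0 -> a / C _ C: inserts after position(s) 5, 6, 11: rizokagasaravas
surface: rizokagasaravas

cell MOD=du, TOR=ak, ASPECT=pa, CASE=mi:
underlying: rizok-gu-nig-o
1. d -> t, g -> k, v -> f, z -> s / _ #: no change
2. s -> z, t -> d / V _ V: no change
3. 0 -> a / C _ C: inserts after position(s) 5: rizokagunigo
surface: rizokagunigo

cell MOD=lu, TOR=fe, ASPECT=pa, CASE=ib:
underlying: rizok-gs-a-ra-te
1. d -> t, g -> k, v -> f, z -> s / _ #: no change
2. s -> z, t -> d / V _ V: fires at position(s) 11: rizokgsarade
3. 0 -> a / C _ C: inserts after position(s) 5, 6: rizokagasarade
surface: rizokagasarade


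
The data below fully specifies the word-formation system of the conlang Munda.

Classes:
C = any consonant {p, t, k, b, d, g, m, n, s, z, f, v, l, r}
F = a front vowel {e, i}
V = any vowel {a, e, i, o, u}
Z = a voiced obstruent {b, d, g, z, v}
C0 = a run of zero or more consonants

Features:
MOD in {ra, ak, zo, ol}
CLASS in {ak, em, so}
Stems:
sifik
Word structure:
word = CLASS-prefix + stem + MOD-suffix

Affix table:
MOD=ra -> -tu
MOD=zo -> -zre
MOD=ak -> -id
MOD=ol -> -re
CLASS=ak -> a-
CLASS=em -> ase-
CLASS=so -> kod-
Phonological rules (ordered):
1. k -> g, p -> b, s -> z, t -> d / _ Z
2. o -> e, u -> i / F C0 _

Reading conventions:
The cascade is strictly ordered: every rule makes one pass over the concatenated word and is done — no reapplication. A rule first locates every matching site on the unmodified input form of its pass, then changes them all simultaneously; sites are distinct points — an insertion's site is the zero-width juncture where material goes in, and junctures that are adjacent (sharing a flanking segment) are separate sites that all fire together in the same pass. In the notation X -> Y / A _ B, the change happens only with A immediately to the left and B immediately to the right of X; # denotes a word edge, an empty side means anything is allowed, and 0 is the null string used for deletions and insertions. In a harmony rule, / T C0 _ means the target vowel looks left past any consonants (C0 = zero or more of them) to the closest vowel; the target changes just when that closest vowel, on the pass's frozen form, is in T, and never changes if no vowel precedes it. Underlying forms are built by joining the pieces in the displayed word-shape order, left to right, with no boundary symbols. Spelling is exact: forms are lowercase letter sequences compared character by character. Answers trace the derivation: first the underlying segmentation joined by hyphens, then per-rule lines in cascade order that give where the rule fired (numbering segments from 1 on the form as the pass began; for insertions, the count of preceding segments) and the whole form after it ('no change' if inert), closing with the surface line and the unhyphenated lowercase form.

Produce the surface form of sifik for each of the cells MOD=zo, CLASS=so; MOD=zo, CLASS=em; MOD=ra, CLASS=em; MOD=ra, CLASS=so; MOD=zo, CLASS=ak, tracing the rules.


cell MOD=zo, CLASS=so:
underlying: kod-sifik-zre
1. k -> g, p -> b, s -> z, t -> d / _ Z: fires at position(s) 8: kodsifigzre
2. o -> e, u -> i / F C0 _: no change
surface: kodsifigzre

cell MOD=zo, CLASS=em:
underlying: ase-sifik-zre
1. k -> g, p -> b, s -> z, t -> d / _ Z: fires at position(s) 8: asesifigzre
2. o -> e, u -> i / F C0 _: no change
surface: asesifigzre

cell MOD=ra, CLASS=em:
underlying: ase-sifik-tu
1. k -> g, p -> b, s -> z, t -> d / _ Z: no change
2. o -> e, u -> i / F C0 _: fires at position(s) 10: asesifikti
surface: asesifikti

cell MOD=ra, CLASS=so:
underlying: kod-sifik-tu
1. k -> g, p -> b, s -> z, t -> d / _ Z: no change
2. o -> e, u -> i / F C0 _: fires at position(s) 10: kodsifikti
surface: kodsifikti

cell MOD=zo, CLASS=ak:
underlying: a-sifik-zre
1. k -> g, p -> b, s -> z, t -> d / _ Z: fires at position(s) 6: asifigzre
2. o -> e, u -> i / F C0 _: no change
surface: asifigzre


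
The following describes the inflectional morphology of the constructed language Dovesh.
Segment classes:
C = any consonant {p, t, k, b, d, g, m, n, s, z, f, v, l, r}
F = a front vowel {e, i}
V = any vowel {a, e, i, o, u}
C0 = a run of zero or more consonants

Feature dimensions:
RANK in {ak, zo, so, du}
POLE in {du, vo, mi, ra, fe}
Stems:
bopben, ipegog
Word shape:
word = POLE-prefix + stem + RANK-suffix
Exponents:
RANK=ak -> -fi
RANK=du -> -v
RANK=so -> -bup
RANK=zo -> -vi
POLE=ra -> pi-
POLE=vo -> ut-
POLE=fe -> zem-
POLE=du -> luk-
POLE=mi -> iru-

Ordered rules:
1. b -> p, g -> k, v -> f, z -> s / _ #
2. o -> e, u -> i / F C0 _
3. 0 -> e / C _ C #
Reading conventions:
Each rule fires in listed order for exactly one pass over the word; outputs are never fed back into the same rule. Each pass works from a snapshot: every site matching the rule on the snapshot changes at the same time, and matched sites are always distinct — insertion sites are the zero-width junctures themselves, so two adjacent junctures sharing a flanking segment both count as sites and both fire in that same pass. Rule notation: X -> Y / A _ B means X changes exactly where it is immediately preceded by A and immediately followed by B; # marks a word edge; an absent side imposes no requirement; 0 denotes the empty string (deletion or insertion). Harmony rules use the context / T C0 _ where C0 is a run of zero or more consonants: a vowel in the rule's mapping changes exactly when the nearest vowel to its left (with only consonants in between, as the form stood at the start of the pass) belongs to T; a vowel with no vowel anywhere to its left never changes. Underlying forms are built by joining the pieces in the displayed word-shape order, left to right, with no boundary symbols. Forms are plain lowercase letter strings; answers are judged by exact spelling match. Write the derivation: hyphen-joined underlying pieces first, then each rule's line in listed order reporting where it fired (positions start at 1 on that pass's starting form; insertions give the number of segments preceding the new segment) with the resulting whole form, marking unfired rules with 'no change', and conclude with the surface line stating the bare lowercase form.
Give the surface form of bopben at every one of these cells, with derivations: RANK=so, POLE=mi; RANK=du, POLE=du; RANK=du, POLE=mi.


cell RANK=so, POLE=mi:
underlying: iru-bopben-bup
1. b -> p, g -> k, v -> f, z -> s / _ #: no change
2. o -> e, u -> i / F C0 _: fires at position(s) 3, 11: iribopbenbip
3. 0 -> e / C _ C #: no change
surface: iribopbenbip

cell RANK=du, POLE=du:
underlying: luk-bopben-v
1. b -> p, g -> k, v -> f, z -> s / _ #: fires at position(s) 10: lukbopbenf
2. o -> e, u -> i / F C0 _: no change
3. 0 -> e / C _ C #: inserts after position(s) 9: lukbopbenef
surface: lukbopbenef

cell RANK=du, POLE=mi:
underlying: iru-bopben-v
1. b -> p, g -> k, v -> f, z -> s / _ #: fires at position(s) 10: irubopbenf
2. o -> e, u -> i / F C0 _: fires at position(s) 3: iribopbenf
3. 0 -> e / C _ C #: inserts after position(s) 9: iribopbenef
surface: iribopbenef


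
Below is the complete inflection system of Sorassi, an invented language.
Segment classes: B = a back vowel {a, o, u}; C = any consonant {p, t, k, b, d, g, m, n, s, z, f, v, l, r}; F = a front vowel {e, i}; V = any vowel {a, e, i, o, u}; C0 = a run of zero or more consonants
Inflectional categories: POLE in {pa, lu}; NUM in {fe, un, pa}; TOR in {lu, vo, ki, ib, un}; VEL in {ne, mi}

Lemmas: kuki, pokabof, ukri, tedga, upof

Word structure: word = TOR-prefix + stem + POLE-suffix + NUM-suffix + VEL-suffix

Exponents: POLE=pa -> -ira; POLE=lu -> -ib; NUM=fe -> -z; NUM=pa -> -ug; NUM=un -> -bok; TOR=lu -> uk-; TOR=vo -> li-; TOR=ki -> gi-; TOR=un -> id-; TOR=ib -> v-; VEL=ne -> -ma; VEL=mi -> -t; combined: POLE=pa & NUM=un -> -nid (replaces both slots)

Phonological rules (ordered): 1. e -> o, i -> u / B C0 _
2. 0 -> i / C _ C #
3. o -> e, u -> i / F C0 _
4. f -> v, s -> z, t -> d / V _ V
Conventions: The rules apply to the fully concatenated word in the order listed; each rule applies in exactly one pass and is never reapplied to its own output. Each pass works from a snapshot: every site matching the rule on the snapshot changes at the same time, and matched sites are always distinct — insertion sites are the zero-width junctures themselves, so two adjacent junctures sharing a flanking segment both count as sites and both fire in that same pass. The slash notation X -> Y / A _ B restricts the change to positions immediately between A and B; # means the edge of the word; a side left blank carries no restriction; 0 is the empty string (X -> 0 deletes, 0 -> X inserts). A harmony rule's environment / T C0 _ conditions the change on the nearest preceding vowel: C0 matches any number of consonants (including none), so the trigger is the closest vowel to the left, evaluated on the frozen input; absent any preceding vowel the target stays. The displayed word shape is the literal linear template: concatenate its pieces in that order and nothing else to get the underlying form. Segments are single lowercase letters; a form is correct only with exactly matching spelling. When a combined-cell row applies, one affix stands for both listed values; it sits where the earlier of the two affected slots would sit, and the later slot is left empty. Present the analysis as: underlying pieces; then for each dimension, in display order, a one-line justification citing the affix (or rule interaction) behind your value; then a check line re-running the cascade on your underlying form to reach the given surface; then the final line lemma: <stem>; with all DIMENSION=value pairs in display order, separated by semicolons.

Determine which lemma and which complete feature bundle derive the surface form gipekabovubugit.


underlying: gi-pokabof-ib-ug-t
POLE=lu - signalled by the affix -ib
NUM=pa - signalled by the affix -ug
TOR=ki - signalled by the affix gi-
VEL=mi - signalled by the affix -t
check: gipokabofibugt -> gipokabofubugt -> gipokabofubugit -> gipekabofubugit -> gipekabovubugit
lemma: pokabof; POLE=lu; NUM=pa; TOR=ki; VEL=mi


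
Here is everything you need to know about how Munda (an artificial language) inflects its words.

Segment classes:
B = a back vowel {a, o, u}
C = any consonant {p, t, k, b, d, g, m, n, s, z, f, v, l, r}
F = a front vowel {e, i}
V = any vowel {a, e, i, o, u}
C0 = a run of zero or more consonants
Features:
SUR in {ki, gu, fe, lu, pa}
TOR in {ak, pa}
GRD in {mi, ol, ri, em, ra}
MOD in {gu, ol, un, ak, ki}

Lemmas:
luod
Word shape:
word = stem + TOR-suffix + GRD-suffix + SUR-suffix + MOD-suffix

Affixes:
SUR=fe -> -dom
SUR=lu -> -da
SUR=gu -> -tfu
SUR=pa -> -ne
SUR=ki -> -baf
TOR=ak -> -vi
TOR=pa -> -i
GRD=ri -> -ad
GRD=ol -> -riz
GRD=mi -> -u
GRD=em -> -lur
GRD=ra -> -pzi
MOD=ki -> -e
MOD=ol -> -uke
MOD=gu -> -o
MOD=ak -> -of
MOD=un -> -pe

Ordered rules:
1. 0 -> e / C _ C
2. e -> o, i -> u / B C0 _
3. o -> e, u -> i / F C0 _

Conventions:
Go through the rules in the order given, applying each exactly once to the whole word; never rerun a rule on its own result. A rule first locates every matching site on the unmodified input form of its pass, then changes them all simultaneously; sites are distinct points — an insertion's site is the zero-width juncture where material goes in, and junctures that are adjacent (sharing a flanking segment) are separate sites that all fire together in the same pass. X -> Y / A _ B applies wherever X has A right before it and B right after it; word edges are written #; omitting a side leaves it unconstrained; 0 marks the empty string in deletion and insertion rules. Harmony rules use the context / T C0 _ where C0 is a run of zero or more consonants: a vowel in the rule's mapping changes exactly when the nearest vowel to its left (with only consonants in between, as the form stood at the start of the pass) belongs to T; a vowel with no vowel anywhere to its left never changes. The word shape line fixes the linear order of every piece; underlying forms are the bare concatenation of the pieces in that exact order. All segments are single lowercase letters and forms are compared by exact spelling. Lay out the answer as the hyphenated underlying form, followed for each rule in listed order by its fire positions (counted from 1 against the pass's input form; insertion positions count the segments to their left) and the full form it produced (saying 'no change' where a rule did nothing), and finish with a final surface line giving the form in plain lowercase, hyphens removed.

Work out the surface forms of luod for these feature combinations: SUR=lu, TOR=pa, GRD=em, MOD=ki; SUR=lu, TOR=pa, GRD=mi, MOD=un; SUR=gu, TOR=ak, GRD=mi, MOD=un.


cell SUR=lu, TOR=pa, GRD=em, MOD=ki:
underlying: luod-i-lur-da-e
1. 0 -> e / C _ C: inserts after position(s) 8: luodiluredae
2. e -> o, i -> u / B C0 _: fires at position(s) 5, 9, 12: luodulurodao
3. o -> e, u -> i / F C0 _: no change
surface: luodulurodao

cell SUR=lu, TOR=pa, GRD=mi, MOD=un:
underlying: luod-i-u-da-pe
1. 0 -> e / C _ C: no change
2. e -> o, i -> u / B C0 _: fires at position(s) 5, 10: luoduudapo
3. o -> e, u -> i / F C0 _: no change
surface: luoduudapo

cell SUR=gu, TOR=ak, GRD=mi, MOD=un:
underlying: luod-vi-u-tfu-pe
1. 0 -> e / C _ C: inserts after position(s) 4, 8: luodeviutefupe
2. e -> o, i -> u / B C0 _: fires at position(s) 5, 10, 14: luodoviutofupo
3. o -> e, u -> i / F C0 _: fires at position(s) 8: luodoviitofupo
surface: luodoviitofupo


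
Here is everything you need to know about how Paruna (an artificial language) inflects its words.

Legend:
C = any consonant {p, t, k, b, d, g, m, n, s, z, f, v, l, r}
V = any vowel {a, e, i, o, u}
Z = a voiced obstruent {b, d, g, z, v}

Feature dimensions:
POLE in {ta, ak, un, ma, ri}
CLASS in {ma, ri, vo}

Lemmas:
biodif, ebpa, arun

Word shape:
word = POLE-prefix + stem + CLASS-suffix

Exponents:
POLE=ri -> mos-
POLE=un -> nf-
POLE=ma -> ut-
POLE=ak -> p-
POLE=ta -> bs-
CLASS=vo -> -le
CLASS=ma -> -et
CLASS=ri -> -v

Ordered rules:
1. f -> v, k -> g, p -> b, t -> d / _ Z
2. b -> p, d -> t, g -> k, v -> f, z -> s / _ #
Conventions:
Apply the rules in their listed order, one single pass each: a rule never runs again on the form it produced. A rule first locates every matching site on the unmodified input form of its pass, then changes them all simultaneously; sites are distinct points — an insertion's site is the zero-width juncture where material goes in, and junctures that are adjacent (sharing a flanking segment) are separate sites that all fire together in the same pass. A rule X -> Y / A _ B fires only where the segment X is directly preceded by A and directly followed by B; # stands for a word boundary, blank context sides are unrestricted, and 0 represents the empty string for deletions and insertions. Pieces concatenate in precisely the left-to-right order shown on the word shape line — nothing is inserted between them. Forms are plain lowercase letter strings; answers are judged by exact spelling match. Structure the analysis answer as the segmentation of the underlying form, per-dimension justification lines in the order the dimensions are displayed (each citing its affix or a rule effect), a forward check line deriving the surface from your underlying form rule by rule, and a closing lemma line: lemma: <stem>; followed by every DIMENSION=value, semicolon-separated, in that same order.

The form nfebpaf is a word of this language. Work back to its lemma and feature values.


underlying: nf-ebpa-v
POLE=un - signalled by the affix nf-
CLASS=ri - signalled by the affix -v
check: nfebpav -> nfebpav -> nfebpaf
lemma: ebpa; POLE=un; CLASS=ri


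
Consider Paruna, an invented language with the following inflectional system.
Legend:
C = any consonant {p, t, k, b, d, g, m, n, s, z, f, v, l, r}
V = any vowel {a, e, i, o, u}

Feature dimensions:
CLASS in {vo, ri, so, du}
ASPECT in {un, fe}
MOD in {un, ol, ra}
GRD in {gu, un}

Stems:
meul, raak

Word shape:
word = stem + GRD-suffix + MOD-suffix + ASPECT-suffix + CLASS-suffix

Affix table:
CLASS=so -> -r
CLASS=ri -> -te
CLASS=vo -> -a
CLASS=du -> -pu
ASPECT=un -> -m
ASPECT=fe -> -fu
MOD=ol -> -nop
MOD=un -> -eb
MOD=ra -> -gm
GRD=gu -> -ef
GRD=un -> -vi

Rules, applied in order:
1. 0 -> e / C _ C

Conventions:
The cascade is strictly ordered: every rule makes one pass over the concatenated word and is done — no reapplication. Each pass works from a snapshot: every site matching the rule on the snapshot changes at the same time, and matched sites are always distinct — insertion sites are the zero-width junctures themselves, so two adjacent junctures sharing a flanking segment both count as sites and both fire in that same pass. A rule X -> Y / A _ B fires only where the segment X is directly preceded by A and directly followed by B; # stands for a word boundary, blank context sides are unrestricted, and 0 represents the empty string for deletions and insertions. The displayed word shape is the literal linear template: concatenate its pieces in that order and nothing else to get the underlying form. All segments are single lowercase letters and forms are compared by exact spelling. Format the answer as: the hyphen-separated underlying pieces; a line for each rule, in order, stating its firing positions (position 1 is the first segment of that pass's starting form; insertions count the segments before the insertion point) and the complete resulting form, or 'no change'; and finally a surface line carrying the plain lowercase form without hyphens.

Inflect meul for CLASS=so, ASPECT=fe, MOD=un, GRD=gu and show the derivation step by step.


underlying: meul-ef-eb-fu-r
1. 0 -> e / C _ C: inserts after position(s) 8: meulefebefur
surface: meulefebefur


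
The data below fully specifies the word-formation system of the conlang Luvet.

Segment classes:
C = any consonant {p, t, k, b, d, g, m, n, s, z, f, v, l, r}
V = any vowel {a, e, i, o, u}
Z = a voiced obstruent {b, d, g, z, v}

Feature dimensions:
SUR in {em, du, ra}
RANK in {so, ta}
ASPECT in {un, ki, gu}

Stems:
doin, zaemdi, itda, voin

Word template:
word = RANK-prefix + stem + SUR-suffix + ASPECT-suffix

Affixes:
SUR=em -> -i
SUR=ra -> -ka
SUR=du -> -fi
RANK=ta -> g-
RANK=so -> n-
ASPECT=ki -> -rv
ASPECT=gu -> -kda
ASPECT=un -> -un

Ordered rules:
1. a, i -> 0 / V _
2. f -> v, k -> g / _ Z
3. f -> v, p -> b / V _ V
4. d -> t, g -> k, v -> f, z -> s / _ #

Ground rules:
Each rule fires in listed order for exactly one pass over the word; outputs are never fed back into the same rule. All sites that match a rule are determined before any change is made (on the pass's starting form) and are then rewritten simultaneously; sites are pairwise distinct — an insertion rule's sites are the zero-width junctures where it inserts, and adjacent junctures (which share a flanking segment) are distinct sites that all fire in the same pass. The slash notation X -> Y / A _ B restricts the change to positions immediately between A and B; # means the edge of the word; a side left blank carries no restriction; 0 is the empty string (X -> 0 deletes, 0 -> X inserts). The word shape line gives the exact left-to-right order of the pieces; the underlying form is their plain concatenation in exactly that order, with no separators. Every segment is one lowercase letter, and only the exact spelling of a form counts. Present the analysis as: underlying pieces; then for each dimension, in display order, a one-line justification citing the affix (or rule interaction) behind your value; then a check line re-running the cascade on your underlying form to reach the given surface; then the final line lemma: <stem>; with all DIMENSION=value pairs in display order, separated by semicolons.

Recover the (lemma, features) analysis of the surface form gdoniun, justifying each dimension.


underlying: g-doin-i-un
SUR=em - signalled by the affix -i
RANK=ta - signalled by the affix g-
ASPECT=un - signalled by the affix -un
check: gdoiniun -> gdoniun -> gdoniun -> gdoniun -> gdoniun
lemma: doin; SUR=em; RANK=ta; ASPECT=un


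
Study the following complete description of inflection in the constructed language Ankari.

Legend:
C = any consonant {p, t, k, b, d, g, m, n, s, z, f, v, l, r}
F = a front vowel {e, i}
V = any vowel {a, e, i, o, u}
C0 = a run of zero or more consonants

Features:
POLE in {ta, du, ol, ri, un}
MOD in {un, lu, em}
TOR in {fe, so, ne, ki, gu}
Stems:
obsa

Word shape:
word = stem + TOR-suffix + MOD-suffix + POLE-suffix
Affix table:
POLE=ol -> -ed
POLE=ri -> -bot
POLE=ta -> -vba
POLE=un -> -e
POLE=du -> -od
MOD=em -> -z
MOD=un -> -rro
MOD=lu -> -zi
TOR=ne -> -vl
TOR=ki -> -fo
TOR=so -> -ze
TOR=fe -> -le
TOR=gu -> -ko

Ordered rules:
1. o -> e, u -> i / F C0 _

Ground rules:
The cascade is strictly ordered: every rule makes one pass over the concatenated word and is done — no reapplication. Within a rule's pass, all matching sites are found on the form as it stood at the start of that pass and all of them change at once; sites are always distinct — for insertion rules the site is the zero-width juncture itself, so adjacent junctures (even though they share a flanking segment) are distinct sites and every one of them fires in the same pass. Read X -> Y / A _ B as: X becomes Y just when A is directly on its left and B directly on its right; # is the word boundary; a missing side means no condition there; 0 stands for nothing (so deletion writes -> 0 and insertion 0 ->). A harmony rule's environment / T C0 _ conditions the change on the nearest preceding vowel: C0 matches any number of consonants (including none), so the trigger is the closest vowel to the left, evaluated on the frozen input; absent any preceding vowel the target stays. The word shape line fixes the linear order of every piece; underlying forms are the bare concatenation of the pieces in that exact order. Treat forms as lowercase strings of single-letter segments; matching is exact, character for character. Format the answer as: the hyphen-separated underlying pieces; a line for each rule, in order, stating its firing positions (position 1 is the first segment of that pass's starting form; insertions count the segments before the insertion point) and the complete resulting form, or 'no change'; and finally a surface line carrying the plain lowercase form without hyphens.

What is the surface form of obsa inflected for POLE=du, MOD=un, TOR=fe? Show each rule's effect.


underlying: obsa-le-rro-od
1. o -> e, u -> i / F C0 _: fires at position(s) 9: obsalerreod
surface: obsalerreod


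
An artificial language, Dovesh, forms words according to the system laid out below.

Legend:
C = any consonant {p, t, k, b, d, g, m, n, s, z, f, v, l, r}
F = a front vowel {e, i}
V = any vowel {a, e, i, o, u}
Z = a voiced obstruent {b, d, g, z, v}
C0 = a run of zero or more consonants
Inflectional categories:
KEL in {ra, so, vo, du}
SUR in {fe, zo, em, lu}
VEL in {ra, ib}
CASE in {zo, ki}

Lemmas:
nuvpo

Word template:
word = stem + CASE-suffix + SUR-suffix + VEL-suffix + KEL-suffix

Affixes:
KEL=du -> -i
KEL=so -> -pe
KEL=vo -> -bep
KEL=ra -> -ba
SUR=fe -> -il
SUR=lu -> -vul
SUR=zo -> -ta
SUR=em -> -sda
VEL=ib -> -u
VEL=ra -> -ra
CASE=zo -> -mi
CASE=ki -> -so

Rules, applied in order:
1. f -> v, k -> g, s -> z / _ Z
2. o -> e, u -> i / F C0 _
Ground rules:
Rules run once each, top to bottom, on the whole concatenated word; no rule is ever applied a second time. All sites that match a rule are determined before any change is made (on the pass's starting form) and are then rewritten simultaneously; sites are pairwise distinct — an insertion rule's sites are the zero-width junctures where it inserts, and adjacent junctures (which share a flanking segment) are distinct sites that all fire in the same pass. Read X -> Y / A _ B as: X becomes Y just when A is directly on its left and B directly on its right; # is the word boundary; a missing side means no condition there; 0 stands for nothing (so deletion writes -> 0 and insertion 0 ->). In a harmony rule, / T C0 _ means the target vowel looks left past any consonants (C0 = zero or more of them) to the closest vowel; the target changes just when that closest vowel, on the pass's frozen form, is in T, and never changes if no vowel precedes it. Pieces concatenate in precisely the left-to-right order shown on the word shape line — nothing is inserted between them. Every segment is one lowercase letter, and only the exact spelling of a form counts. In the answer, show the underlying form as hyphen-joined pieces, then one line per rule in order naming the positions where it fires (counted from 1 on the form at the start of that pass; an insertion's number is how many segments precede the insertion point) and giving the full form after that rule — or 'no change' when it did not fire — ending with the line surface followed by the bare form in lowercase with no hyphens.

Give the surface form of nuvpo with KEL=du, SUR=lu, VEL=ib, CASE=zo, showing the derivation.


underlying: nuvpo-mi-vul-u-i
1. f -> v, k -> g, s -> z / _ Z: no change
2. o -> e, u -> i / F C0 _: fires at position(s) 9: nuvpomivilui
surface: nuvpomivilui


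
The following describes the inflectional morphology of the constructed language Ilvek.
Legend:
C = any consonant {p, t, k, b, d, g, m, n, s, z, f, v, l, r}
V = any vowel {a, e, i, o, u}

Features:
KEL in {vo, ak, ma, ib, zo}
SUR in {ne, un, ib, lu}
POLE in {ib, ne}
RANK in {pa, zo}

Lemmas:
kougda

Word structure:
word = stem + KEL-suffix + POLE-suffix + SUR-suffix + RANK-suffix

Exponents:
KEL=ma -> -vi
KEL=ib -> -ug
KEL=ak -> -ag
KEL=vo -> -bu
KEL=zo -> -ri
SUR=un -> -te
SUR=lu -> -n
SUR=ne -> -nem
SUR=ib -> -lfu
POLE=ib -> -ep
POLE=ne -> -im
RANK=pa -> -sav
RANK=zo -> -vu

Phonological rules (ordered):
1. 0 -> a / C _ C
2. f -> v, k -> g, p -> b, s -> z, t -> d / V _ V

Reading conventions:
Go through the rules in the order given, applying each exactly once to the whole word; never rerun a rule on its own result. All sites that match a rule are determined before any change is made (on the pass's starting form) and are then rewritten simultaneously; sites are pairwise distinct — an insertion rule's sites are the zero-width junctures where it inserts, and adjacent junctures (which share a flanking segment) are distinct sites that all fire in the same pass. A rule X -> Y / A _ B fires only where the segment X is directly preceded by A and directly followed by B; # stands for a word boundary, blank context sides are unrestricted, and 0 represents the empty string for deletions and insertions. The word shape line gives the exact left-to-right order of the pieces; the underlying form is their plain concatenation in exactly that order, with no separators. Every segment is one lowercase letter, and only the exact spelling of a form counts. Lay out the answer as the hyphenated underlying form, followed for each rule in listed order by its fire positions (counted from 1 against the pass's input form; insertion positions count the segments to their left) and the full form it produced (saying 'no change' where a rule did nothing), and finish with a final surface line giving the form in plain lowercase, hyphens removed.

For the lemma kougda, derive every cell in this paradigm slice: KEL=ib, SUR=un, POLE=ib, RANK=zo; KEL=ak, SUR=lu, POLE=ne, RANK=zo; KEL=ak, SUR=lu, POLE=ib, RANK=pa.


cell KEL=ib, SUR=un, POLE=ib, RANK=zo:
underlying: kougda-ug-ep-te-vu
1. 0 -> a / C _ C: inserts after position(s) 4, 10: kougadaugepatevu
2. f -> v, k -> g, p -> b, s -> z, t -> d / V _ V: fires at position(s) 11, 13: kougadaugebadevu
surface: kougadaugebadevu

cell KEL=ak, SUR=lu, POLE=ne, RANK=zo:
underlying: kougda-ag-im-n-vu
1. 0 -> a / C _ C: inserts after position(s) 4, 10, 11: kougadaagimanavu
2. f -> v, k -> g, p -> b, s -> z, t -> d / V _ V: no change
surface: kougadaagimanavu

cell KEL=ak, SUR=lu, POLE=ib, RANK=pa:
underlying: kougda-ag-ep-n-sav
1. 0 -> a / C _ C: inserts after position(s) 4, 10, 11: kougadaagepanasav
2. f -> v, k -> g, p -> b, s -> z, t -> d / V _ V: fires at position(s) 11, 15: kougadaagebanazav
surface: kougadaagebanazav


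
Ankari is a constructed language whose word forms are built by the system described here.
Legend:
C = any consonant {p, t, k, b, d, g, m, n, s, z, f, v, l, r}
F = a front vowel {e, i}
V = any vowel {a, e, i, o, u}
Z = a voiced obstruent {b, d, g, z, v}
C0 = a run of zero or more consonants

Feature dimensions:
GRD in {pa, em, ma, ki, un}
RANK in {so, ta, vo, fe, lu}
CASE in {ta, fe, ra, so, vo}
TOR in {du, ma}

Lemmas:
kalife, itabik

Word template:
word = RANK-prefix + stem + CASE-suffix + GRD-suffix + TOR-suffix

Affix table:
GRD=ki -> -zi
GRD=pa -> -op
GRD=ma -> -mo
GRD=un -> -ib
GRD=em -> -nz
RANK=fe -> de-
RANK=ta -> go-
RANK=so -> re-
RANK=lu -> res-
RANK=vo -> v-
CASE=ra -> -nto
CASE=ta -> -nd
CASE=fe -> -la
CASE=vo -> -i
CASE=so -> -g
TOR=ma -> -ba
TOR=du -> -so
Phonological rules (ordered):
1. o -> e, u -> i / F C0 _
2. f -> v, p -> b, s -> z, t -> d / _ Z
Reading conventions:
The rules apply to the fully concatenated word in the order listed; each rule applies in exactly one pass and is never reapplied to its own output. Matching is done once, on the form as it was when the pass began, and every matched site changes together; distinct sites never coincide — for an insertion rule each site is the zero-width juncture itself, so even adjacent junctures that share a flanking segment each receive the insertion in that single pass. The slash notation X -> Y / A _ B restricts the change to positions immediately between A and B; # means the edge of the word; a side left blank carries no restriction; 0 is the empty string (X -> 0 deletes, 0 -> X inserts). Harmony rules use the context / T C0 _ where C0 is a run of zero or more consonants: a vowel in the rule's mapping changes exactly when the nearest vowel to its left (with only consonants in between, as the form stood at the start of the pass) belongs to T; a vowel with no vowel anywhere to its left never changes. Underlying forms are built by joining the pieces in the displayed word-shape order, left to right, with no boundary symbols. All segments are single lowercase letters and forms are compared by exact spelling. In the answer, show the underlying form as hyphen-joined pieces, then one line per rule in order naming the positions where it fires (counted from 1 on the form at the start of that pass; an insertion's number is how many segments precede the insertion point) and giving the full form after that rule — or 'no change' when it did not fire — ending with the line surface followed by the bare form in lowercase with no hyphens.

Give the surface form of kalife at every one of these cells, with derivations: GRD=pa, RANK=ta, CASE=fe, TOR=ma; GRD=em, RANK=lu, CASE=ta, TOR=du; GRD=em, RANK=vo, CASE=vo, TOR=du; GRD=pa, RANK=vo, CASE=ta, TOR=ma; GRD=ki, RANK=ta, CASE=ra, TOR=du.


cell GRD=pa, RANK=ta, CASE=fe, TOR=ma:
underlying: go-kalife-la-op-ba
1. o -> e, u -> i / F C0 _: no change
2. f -> v, p -> b, s -> z, t -> d / _ Z: fires at position(s) 12: gokalifelaobba
surface: gokalifelaobba

cell GRD=em, RANK=lu, CASE=ta, TOR=du:
underlying: res-kalife-nd-nz-so
1. o -> e, u -> i / F C0 _: fires at position(s) 15: reskalifendnzse
2. f -> v, p -> b, s -> z, t -> d / _ Z: no change
surface: reskalifendnzse

cell GRD=em, RANK=vo, CASE=vo, TOR=du:
underlying: v-kalife-i-nz-so
1. o -> e, u -> i / F C0 _: fires at position(s) 12: vkalifeinzse
2. f -> v, p -> b, s -> z, t -> d / _ Z: no change
surface: vkalifeinzse

cell GRD=pa, RANK=vo, CASE=ta, TOR=ma:
underlying: v-kalife-nd-op-ba
1. o -> e, u -> i / F C0 _: fires at position(s) 10: vkalifendepba
2. f -> v, p -> b, s -> z, t -> d / _ Z: fires at position(s) 11: vkalifendebba
surface: vkalifendebba

cell GRD=ki, RANK=ta, CASE=ra, TOR=du:
underlying: go-kalife-nto-zi-so
1. o -> e, u -> i / F C0 _: fires at position(s) 11, 15: gokalifentezise
2. f -> v, p -> b, s -> z, t -> d / _ Z: no change
surface: gokalifentezise


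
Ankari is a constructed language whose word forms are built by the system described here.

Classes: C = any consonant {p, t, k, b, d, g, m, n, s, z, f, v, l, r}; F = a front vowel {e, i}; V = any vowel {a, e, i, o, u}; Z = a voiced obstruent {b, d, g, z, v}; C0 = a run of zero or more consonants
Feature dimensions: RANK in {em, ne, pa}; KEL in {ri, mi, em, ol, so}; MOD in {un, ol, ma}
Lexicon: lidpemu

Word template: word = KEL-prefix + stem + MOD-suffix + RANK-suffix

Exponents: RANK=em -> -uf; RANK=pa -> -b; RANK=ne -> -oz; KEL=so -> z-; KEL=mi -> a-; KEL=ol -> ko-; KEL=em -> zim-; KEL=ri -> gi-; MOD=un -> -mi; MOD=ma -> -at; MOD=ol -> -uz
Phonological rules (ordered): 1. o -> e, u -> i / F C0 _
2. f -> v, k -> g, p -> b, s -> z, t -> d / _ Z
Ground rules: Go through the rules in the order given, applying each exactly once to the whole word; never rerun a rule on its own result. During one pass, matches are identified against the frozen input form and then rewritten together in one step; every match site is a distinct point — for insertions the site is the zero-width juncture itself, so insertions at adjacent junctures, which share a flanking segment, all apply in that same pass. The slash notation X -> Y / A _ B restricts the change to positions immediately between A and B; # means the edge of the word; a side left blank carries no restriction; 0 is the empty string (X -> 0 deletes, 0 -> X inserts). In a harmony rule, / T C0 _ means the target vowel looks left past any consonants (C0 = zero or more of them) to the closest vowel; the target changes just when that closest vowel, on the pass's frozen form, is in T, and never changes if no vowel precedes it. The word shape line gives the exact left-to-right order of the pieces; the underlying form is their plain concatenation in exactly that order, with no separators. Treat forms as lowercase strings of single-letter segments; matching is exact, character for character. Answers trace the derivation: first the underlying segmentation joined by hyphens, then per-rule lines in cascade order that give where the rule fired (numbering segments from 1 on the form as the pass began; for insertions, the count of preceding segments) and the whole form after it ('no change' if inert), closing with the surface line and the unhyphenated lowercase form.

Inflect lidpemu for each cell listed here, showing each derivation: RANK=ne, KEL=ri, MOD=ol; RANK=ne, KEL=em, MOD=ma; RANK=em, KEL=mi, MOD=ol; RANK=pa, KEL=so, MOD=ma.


cell RANK=ne, KEL=ri, MOD=ol:
underlying: gi-lidpemu-uz-oz
1. o -> e, u -> i / F C0 _: fires at position(s) 9: gilidpemiuzoz
2. f -> v, k -> g, p -> b, s -> z, t -> d / _ Z: no change
surface: gilidpemiuzoz

cell RANK=ne, KEL=em, MOD=ma:
underlying: zim-lidpemu-at-oz
1. o -> e, u -> i / F C0 _: fires at position(s) 10: zimlidpemiatoz
2. f -> v, k -> g, p -> b, s -> z, t -> d / _ Z: no change
surface: zimlidpemiatoz

cell RANK=em, KEL=mi, MOD=ol:
underlying: a-lidpemu-uz-uf
1. o -> e, u -> i / F C0 _: fires at position(s) 8: alidpemiuzuf
2. f -> v, k -> g, p -> b, s -> z, t -> d / _ Z: no change
surface: alidpemiuzuf

cell RANK=pa, KEL=so, MOD=ma:
underlying: z-lidpemu-at-b
1. o -> e, u -> i / F C0 _: fires at position(s) 8: zlidpemiatb
2. f -> v, k -> g, p -> b, s -> z, t -> d / _ Z: fires at position(s) 10: zlidpemiadb
surface: zlidpemiadb
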